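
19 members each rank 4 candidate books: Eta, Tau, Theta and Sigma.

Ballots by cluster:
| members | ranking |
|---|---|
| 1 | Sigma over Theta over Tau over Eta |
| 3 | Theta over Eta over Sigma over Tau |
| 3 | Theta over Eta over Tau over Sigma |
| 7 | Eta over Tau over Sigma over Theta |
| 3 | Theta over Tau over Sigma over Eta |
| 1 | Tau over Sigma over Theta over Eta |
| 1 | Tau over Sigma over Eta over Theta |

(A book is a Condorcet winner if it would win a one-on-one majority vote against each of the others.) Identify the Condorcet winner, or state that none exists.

none

Check each pair by majority over 19 ballots:
Eta–Tau: Eta 13–6.
Eta vs Theta: Theta, 11–8.
Eta–Sigma: Eta 13–6.
Tau–Theta: Theta 10–9.
Tau–Sigma: Tau 15–4.
Theta vs Sigma: Sigma, 10–9.
Each book drops at least one matchup (Eta loses to Theta; Tau loses to Eta; Theta loses to Sigma; Sigma loses to Eta); the cycle Eta > Sigma > Theta > Eta rules out a Condorcet winner.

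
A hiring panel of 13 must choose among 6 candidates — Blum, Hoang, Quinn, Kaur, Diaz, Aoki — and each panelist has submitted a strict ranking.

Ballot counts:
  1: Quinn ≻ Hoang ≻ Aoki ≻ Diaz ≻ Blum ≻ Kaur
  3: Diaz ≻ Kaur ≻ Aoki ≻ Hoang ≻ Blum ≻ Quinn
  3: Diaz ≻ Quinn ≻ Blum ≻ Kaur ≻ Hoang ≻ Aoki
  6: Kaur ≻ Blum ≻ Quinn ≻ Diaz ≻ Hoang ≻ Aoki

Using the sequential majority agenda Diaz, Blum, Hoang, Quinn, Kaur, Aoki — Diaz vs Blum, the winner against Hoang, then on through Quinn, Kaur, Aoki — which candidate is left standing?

Kaur

Round 1: Diaz vs Blum — 7–6, Diaz advances.
Round 2: Diaz vs Hoang — 12–1, Diaz advances.
Round 3: Diaz vs Quinn — 6–7, Quinn advances.
Round 4: Quinn vs Kaur — 4–9, Kaur advances.
Round 5: Kaur vs Aoki — 12–1, Kaur advances.
The agenda winner is Kaur.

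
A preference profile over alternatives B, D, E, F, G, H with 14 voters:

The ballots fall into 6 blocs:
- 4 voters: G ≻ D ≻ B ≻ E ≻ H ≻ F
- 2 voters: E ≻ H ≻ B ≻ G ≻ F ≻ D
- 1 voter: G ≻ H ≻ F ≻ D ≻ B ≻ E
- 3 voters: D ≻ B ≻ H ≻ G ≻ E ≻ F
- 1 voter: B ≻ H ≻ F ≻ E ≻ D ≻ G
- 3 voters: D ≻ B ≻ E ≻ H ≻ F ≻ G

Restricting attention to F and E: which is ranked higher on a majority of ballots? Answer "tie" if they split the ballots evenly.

E

Ballots ranking F above E: 1 + 1 = 2.
Ballots ranking E above F: 14 − 2 = 12.
E wins the head-to-head 12–2.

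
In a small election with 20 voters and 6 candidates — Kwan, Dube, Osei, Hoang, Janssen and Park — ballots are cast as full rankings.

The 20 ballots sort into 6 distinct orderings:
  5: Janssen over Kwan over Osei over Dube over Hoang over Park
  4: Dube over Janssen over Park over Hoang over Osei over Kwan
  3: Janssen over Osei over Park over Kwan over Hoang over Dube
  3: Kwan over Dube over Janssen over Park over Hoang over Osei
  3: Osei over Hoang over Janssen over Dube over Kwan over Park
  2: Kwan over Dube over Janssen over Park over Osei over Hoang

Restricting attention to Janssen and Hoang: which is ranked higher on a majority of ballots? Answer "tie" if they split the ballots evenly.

Ballots ranking Janssen above Hoang: 5 + 4 + 3 + 3 + 2 = 17.
Ballots ranking Hoang above Janssen: 20 − 17 = 3.
Janssen wins the head-to-head 17–3.

Janssen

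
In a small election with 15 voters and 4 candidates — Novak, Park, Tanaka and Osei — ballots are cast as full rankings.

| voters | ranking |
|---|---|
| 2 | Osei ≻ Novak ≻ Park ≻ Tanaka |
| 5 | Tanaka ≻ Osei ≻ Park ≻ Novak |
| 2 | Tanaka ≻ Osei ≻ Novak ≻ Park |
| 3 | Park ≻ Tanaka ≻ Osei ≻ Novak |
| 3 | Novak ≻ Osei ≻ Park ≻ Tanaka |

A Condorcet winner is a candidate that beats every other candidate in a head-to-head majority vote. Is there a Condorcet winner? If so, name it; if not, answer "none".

Head-to-head results (15 voters):
Novak–Park: Park 8–7.
Novak vs Tanaka: Tanaka wins 10–5.
Novak vs Osei: Osei wins 12–3.
Park–Tanaka: Park 8–7.
Park–Osei: Osei 12–3.
Tanaka vs Osei: Tanaka wins 10–5.
Every candidate loses at least once (Novak loses to Park; Park loses to Osei; Tanaka loses to Park; Osei loses to Tanaka). The majority relation contains the cycle Park → Tanaka → Osei → Park, so there is no Condorcet winner.

none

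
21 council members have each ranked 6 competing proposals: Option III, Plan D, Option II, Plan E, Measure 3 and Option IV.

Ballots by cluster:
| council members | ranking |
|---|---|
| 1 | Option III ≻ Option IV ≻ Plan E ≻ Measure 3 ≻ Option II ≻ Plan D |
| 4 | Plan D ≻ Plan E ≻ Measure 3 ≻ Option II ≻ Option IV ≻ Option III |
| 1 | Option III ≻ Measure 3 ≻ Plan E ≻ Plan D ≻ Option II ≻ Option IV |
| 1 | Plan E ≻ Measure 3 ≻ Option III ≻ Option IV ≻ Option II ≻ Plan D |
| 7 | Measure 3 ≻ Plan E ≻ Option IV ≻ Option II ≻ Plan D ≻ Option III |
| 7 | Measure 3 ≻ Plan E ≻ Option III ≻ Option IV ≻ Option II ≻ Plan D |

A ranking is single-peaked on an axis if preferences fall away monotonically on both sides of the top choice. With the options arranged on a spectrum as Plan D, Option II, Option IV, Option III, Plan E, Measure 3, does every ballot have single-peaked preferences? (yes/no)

no

Axis positions: Plan D=1, Option II=2, Option IV=3, Option III=4, Plan E=5, Measure 3=6.
Cluster 1 (peak Option III at position 4): ranking walks positions 4-3-5-6-2-1, expanding outward from the peak — single-peaked.
Cluster 2: ranking walks positions 1-5-6-2-3-4; Plan E is ranked above Option II even though Option II lies between Plan E and the peak Plan D on the axis — preferences dip and rise again. Not single-peaked.
Cluster 3: ranking walks positions 4-6-5-1-2-3; Measure 3 is ranked above Plan E even though Plan E lies between Measure 3 and the peak Option III on the axis — preferences dip and rise again. Not single-peaked.
Cluster 4 (peak Plan E at position 5): ranking walks positions 5-6-4-3-2-1, expanding outward from the peak — single-peaked.
Cluster 5: ranking walks positions 6-5-3-2-1-4; Option IV is ranked above Option III even though Option III lies between Option IV and the peak Measure 3 on the axis — preferences dip and rise again. Not single-peaked.
Cluster 6 (peak Measure 3 at position 6): ranking walks positions 6-5-4-3-2-1, expanding outward from the peak — single-peaked.
Cluster 2 violates single-peakedness, so the profile is not single-peaked on this axis.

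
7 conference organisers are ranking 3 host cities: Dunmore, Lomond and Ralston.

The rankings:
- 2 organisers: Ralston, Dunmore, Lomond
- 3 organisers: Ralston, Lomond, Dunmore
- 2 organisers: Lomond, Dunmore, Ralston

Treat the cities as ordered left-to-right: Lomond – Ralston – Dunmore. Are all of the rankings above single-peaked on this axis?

no

Axis positions: Lomond=1, Ralston=2, Dunmore=3.
Ballot type 1 (peak Ralston at position 2): ranking walks positions 2-3-1, expanding outward from the peak — single-peaked.
Ballot type 2 (peak Ralston at position 2): ranking walks positions 2-1-3, expanding outward from the peak — single-peaked.
Ballot type 3: ranking walks positions 1-3-2; Dunmore is ranked above Ralston even though Ralston lies between Dunmore and the peak Lomond on the axis — preferences dip and rise again. Not single-peaked.
Ballot type 3 violates single-peakedness, so the profile is not single-peaked on this axis.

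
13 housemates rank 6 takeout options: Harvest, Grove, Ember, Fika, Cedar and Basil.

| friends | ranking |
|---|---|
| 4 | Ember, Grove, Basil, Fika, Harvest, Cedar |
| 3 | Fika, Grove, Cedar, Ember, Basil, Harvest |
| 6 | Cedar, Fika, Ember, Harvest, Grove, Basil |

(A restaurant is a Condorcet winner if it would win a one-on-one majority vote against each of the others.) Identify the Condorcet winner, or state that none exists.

Check each pair by majority over 13 ballots:
Harvest vs Grove: Grove, 7–6.
Harvest vs Ember: Ember wins 13–0.
Harvest vs Fika: Fika, 13–0.
Harvest vs Cedar: Cedar, 9–4.
Harvest vs Basil: Basil, 7–6.
Grove vs Ember: Ember, 10–3.
Grove vs Fika: Fika wins 9–4.
Grove–Cedar: Grove 7–6.
Grove vs Basil: Grove, 13–0.
Ember vs Fika: Fika, 9–4.
Ember vs Cedar: Cedar wins 9–4.
Ember vs Basil: Ember, 13–0.
Fika vs Cedar: Fika wins 7–6.
Fika vs Basil: Fika wins 9–4.
Cedar vs Basil: Cedar, 9–4.
Only Fika has no losses; Fika is the Condorcet winner.

Fika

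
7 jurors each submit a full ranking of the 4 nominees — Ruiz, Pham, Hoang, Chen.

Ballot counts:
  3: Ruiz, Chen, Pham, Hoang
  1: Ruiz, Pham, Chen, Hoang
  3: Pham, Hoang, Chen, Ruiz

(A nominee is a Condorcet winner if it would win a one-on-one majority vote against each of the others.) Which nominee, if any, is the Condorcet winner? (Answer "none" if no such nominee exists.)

Pairwise majorities:
Ruiz vs Pham: Ruiz is ranked higher on 3+1 = 4 ballots, Pham on 3. Ruiz wins 4–3.
Ruiz vs Hoang: Ruiz preferred on 3+1 = 4 ballots; Ruiz wins 4–3.
Ruiz vs Chen: 3+1 = 4 for Ruiz, 3 for Chen — Ruiz by 4–3.
Pham vs Hoang: 7 to 0, Pham.
Pham vs Chen: 4 to 3, Pham.
Hoang vs Chen: 3 to 4, Chen.
Only Ruiz has no losses; Ruiz is the Condorcet winner.

Ruiz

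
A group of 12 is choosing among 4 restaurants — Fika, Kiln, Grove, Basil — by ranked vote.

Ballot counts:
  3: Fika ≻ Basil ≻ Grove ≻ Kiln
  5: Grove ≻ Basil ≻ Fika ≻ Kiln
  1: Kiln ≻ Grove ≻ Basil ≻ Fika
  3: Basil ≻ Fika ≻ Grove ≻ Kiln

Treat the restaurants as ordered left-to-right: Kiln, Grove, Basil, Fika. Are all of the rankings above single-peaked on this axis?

Axis positions: Kiln=1, Grove=2, Basil=3, Fika=4.
Type 1 (peak Fika at position 4): ranking walks positions 4-3-2-1, expanding outward from the peak — single-peaked.
Type 2 (peak Grove at position 2): ranking walks positions 2-3-4-1, expanding outward from the peak — single-peaked.
Type 3 (peak Kiln at position 1): ranking walks positions 1-2-3-4, expanding outward from the peak — single-peaked.
Type 4 (peak Basil at position 3): ranking walks positions 3-4-2-1, expanding outward from the peak — single-peaked.
Every ranking is single-peaked on this axis.

yes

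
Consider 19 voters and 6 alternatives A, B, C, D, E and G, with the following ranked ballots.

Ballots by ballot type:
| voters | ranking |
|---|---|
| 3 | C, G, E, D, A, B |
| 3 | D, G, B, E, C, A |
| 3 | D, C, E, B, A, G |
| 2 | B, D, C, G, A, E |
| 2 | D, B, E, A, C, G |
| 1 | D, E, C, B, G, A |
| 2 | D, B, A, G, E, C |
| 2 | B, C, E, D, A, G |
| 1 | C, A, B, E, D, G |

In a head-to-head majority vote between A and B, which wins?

Ballots ranking A above B: 3 + 1 = 4.
Ballots ranking B above A: 19 − 4 = 15.
B wins the head-to-head 15–4.

B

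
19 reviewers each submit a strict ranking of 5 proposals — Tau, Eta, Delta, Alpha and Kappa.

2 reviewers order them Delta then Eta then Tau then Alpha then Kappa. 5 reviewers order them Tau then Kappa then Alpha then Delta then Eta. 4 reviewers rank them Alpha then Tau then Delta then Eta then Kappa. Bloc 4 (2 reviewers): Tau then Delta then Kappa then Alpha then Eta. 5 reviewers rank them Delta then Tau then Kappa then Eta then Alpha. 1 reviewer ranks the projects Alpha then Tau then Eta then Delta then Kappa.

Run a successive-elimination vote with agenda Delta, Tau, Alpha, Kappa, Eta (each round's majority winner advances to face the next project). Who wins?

Tau

Round 1: Delta vs Tau — 7–12, Tau advances.
Round 2: Tau vs Alpha — 14–5, Tau advances.
Round 3: Tau vs Kappa — 19–0, Tau advances.
Round 4: Tau vs Eta — 17–2, Tau advances.
The agenda winner is Tau.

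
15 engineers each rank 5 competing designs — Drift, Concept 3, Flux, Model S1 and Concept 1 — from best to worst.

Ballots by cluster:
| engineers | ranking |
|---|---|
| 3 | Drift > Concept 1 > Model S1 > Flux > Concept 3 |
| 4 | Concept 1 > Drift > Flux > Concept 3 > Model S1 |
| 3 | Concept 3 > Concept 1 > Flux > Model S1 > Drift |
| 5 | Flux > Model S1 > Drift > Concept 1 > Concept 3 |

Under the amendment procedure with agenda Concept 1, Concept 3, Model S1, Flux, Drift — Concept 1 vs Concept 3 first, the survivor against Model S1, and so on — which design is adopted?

Drift

Round 1: Concept 1 vs Concept 3 — 12–3, Concept 1 advances.
Round 2: Concept 1 vs Model S1 — 10–5, Concept 1 advances.
Round 3: Concept 1 vs Flux — 10–5, Concept 1 advances.
Round 4: Concept 1 vs Drift — 7–8, Drift advances.
Drift survives the agenda.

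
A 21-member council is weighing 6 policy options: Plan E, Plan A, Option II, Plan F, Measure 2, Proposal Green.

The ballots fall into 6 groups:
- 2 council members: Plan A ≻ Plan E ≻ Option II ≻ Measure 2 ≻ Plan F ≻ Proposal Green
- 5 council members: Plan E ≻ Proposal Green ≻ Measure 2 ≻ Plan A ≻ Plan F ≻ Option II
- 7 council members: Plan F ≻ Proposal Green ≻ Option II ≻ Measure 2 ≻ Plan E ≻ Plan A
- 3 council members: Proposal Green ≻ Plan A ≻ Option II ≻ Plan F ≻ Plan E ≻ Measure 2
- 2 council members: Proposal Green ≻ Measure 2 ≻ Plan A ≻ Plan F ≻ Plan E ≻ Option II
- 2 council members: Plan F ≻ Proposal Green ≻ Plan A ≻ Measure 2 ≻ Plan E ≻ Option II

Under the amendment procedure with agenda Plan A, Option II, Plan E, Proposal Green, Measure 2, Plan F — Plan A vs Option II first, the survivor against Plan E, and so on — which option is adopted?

Plan F

Round 1: Plan A vs Option II — 14–7, Plan A advances.
Round 2: Plan A vs Plan E — 9–12, Plan E advances.
Round 3: Plan E vs Proposal Green — 7–14, Proposal Green advances.
Round 4: Proposal Green vs Measure 2 — 19–2, Proposal Green advances.
Round 5: Proposal Green vs Plan F — 10–11, Plan F advances.
The agenda winner is Plan F.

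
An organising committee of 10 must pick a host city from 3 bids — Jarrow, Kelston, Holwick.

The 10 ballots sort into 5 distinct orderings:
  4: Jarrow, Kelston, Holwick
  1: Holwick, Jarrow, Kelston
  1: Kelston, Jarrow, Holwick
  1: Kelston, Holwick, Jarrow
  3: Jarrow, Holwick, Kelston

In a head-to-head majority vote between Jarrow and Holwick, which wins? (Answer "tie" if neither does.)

Jarrow

Ballots ranking Jarrow above Holwick: 4 + 1 + 3 = 8.
Ballots ranking Holwick above Jarrow: 10 − 8 = 2.
Jarrow wins the head-to-head 8–2.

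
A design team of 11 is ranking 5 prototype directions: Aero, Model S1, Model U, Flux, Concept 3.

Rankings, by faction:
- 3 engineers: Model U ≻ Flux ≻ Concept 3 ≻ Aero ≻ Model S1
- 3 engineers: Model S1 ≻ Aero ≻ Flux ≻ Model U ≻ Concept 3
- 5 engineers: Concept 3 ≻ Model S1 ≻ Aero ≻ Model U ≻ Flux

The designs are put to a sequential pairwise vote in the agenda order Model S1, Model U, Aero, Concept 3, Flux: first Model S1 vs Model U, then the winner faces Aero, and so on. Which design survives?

Round 1: Model S1 vs Model U — 8–3, Model S1 advances.
Round 2: Model S1 vs Aero — 8–3, Model S1 advances.
Round 3: Model S1 vs Concept 3 — 3–8, Concept 3 advances.
Round 4: Concept 3 vs Flux — 5–6, Flux advances.
Flux survives the agenda.

Flux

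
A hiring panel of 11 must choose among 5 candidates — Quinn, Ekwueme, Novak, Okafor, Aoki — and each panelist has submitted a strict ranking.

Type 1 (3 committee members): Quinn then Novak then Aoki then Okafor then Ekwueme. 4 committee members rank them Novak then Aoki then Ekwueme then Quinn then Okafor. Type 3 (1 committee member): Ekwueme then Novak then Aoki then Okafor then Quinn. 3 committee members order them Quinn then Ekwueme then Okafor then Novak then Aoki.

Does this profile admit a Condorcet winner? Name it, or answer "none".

Quinn

Check each pair by majority over 11 ballots:
Quinn–Ekwueme: Quinn 6–5.
Quinn vs Novak: Quinn, 6–5.
Quinn vs Okafor: Quinn wins 10–1.
Quinn vs Aoki: Quinn, 6–5.
Ekwueme vs Novak: Novak, 7–4.
Ekwueme vs Okafor: Ekwueme, 8–3.
Ekwueme vs Aoki: Aoki, 7–4.
Novak–Okafor: Novak 8–3.
Novak vs Aoki: Novak, 11–0.
Okafor vs Aoki: Aoki wins 8–3.
Quinn defeats every rival head-to-head and is the Condorcet winner.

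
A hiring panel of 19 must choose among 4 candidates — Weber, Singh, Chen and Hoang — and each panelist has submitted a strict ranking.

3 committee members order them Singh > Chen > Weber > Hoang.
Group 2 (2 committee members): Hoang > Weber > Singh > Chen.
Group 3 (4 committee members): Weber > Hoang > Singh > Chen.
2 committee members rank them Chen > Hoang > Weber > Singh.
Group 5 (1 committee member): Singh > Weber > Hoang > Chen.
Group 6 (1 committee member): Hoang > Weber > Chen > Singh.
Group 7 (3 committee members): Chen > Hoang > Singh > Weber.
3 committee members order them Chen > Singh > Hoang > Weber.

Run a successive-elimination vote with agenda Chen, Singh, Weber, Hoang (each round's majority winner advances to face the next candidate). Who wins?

Round 1: Chen vs Singh — 9–10, Singh advances.
Round 2: Singh vs Weber — 10–9, Singh advances.
Round 3: Singh vs Hoang — 7–12, Hoang advances.
Hoang survives the agenda.

Hoang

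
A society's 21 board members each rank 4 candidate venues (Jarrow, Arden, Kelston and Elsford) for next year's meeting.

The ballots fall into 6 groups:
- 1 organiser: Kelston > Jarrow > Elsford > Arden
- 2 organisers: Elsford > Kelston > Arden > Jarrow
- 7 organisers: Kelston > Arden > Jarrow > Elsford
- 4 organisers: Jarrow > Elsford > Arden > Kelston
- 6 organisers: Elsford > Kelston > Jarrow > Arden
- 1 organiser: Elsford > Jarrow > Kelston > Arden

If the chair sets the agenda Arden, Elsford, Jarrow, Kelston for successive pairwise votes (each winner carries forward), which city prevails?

Kelston

Round 1: Arden vs Elsford — 7–14, Elsford advances.
Round 2: Elsford vs Jarrow — 9–12, Jarrow advances.
Round 3: Jarrow vs Kelston — 5–16, Kelston advances.
The agenda winner is Kelston.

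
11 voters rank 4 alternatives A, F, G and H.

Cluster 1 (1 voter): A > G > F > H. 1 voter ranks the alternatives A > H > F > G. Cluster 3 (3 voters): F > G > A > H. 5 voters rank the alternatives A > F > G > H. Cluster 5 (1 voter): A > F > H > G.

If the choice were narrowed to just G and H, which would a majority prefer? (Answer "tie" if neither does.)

Ballots ranking G above H: 1 + 3 + 5 = 9.
Ballots ranking H above G: 11 − 9 = 2.
G wins the head-to-head 9–2.

G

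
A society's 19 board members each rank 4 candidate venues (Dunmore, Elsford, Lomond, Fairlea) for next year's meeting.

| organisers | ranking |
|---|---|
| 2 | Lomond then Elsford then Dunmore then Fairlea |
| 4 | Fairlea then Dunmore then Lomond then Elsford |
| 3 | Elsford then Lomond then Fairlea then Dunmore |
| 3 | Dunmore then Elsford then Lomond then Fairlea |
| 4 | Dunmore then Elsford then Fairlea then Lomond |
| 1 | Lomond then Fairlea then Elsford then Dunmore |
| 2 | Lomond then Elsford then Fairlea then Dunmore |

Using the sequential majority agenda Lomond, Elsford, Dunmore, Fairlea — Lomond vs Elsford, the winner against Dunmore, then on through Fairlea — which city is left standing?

Round 1: Lomond vs Elsford — 9–10, Elsford advances.
Round 2: Elsford vs Dunmore — 8–11, Dunmore advances.
Round 3: Dunmore vs Fairlea — 9–10, Fairlea advances.
The agenda winner is Fairlea.

Fairlea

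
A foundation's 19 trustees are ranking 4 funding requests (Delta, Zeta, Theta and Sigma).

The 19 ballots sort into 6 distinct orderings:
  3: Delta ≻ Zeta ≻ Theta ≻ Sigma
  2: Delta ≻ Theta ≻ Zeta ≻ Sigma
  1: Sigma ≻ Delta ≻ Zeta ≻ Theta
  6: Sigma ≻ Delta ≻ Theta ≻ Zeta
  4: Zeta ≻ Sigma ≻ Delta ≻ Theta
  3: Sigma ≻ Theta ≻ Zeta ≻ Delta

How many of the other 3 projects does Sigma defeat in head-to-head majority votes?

Sigma against each rival (19 reviewers):
Sigma vs Delta: Sigma, 14–5.
Sigma vs Zeta: 10 to 9, Sigma.
Sigma vs Theta: Sigma wins 14–5.
Sigma beats Delta, Zeta, Theta — 3 pairwise wins.

3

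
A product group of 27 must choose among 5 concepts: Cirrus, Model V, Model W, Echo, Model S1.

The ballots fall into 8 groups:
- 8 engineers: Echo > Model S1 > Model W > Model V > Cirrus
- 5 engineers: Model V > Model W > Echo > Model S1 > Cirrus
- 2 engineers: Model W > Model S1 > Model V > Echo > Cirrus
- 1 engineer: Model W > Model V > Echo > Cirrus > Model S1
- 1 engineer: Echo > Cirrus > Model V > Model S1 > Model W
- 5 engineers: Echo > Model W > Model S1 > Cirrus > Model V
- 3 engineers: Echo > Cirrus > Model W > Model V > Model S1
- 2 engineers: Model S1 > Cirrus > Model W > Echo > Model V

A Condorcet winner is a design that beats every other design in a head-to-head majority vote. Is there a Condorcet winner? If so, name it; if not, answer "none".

Echo

Pairwise majorities:
Cirrus–Model V: Model V 16–11.
Cirrus vs Model W: Model W, 21–6.
Cirrus vs Echo: Echo wins 25–2.
Cirrus vs Model S1: 1+1+3 = 5 for Cirrus, 22 for Model S1 — Model S1 by 22–5.
Model V–Model W: Model W 21–6.
Model V vs Echo: Model V is ranked higher on 5+2+1 = 8 ballots, Echo on 19. Echo wins 19–8.
Model V vs Model S1: 10 to 17, Model S1.
Model W vs Echo: Echo wins 17–10.
Model W vs Model S1: 5+2+1+5+3 = 16 for Model W, 11 for Model S1 — Model W by 16–11.
Echo vs Model S1: Echo preferred on 8+5+1+1+5+3 = 23 ballots; Echo wins 23–4.
Only Echo has no losses; Echo is the Condorcet winner.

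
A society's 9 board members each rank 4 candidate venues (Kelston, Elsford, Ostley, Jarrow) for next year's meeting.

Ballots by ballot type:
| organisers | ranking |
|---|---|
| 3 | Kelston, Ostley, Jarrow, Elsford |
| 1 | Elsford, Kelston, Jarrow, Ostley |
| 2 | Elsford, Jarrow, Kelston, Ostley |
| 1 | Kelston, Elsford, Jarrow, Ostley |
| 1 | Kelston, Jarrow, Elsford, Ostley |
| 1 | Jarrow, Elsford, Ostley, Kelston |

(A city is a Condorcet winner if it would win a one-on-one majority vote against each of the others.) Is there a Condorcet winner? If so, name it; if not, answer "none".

Pairwise majorities:
Kelston vs Elsford: Kelston is ranked higher on 3+1+1 = 5 ballots, Elsford on 4. Kelston wins 5–4.
Kelston–Ostley: Kelston 8–1.
Kelston–Jarrow: Kelston 6–3.
Elsford vs Ostley: 6 to 3, Elsford.
Elsford vs Jarrow: Jarrow wins 5–4.
Ostley vs Jarrow: Jarrow, 6–3.
Only Kelston has no losses; Kelston is the Condorcet winner.

Kelston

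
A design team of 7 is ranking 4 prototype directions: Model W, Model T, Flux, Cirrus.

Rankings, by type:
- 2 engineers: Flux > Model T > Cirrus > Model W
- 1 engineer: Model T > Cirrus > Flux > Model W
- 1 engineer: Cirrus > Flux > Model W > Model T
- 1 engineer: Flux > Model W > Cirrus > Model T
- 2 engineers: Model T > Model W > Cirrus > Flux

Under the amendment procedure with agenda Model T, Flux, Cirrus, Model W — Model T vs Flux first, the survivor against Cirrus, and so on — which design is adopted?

Cirrus

Round 1: Model T vs Flux — 3–4, Flux advances.
Round 2: Flux vs Cirrus — 3–4, Cirrus advances.
Round 3: Cirrus vs Model W — 4–3, Cirrus advances.
Cirrus survives the agenda.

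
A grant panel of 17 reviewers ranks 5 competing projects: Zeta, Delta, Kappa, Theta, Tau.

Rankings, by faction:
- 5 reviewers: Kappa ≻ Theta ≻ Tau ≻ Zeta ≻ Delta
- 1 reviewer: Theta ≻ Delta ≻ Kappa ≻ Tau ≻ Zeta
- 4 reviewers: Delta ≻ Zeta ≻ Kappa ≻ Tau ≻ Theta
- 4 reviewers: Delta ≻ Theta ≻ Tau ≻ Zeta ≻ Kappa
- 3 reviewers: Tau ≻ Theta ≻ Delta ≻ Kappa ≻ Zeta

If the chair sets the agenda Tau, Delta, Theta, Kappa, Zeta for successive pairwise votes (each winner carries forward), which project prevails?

Round 1: Tau vs Delta — 8–9, Delta advances.
Round 2: Delta vs Theta — 8–9, Theta advances.
Round 3: Theta vs Kappa — 8–9, Kappa advances.
Round 4: Kappa vs Zeta — 9–8, Kappa advances.
Kappa survives the agenda.

Kappa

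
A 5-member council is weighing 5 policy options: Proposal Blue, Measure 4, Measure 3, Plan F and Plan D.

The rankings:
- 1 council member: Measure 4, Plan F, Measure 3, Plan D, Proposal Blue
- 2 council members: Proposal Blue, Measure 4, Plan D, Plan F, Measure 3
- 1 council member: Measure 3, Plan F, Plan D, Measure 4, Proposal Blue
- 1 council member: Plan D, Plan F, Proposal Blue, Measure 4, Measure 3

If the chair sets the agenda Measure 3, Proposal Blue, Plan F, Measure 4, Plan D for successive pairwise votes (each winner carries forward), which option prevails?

Round 1: Measure 3 vs Proposal Blue — 2–3, Proposal Blue advances.
Round 2: Proposal Blue vs Plan F — 2–3, Plan F advances.
Round 3: Plan F vs Measure 4 — 2–3, Measure 4 advances.
Round 4: Measure 4 vs Plan D — 3–2, Measure 4 advances.
Measure 4 survives the agenda.

Measure 4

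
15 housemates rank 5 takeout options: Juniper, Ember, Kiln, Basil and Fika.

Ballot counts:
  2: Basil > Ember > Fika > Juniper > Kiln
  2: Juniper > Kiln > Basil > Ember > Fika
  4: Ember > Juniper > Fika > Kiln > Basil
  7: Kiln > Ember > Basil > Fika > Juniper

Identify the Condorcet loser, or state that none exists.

Pairwise majorities:
Juniper vs Ember: Juniper preferred on 2 ballots; Ember wins 13–2.
Juniper vs Kiln: 8 to 7, Juniper.
Juniper vs Basil: 2+4 = 6 for Juniper, 9 for Basil — Basil by 9–6.
Juniper–Fika: Fika 9–6.
Ember vs Kiln: Kiln wins 9–6.
Ember–Basil: Ember 11–4.
Ember vs Fika: 2+2+4+7 = 15 for Ember, 0 for Fika — Ember by 15–0.
Kiln vs Basil: Kiln, 13–2.
Kiln vs Fika: Kiln is ranked higher on 2+7 = 9 ballots, Fika on 6. Kiln wins 9–6.
Basil vs Fika: 2+2+7 = 11 for Basil, 4 for Fika — Basil by 11–4.
Each restaurant has at least one pairwise win (Juniper beats Kiln; Ember beats Juniper; Kiln beats Ember; Basil beats Juniper; Fika beats Juniper) — no Condorcet loser.

none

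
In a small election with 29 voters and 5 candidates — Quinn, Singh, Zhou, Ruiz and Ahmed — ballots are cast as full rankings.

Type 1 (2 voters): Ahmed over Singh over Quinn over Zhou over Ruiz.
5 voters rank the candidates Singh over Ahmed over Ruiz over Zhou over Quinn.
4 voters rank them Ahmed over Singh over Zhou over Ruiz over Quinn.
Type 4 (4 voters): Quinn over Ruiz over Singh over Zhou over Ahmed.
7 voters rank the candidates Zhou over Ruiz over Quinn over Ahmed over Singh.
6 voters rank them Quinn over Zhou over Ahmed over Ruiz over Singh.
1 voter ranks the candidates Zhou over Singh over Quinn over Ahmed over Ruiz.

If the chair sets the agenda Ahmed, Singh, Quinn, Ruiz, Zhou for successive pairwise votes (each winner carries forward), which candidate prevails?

Round 1: Ahmed vs Singh — 19–10, Ahmed advances.
Round 2: Ahmed vs Quinn — 11–18, Quinn advances.
Round 3: Quinn vs Ruiz — 13–16, Ruiz advances.
Round 4: Ruiz vs Zhou — 9–20, Zhou advances.
Zhou survives the agenda.

Zhou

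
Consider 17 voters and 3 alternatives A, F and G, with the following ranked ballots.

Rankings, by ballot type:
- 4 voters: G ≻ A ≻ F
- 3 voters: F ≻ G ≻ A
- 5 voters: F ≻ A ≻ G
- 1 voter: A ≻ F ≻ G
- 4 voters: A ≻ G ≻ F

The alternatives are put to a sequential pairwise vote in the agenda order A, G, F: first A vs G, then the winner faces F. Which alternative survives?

Round 1: A vs G — 10–7, A advances.
Round 2: A vs F — 9–8, A advances.
A survives the agenda.

A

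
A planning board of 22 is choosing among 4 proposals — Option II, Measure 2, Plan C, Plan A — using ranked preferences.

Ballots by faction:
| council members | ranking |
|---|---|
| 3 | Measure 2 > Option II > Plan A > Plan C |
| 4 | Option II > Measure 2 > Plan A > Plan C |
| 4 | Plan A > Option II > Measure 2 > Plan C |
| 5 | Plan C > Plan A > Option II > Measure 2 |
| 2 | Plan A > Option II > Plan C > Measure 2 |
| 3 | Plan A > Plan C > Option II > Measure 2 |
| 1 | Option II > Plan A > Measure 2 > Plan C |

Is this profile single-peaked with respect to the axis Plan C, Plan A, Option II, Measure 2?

yes

Axis positions: Plan C=1, Plan A=2, Option II=3, Measure 2=4.
Faction 1 (peak Measure 2 at position 4): ranking walks positions 4-3-2-1, expanding outward from the peak — single-peaked.
Faction 2 (peak Option II at position 3): ranking walks positions 3-4-2-1, expanding outward from the peak — single-peaked.
Faction 3 (peak Plan A at position 2): ranking walks positions 2-3-4-1, expanding outward from the peak — single-peaked.
Faction 4 (peak Plan C at position 1): ranking walks positions 1-2-3-4, expanding outward from the peak — single-peaked.
Faction 5 (peak Plan A at position 2): ranking walks positions 2-3-1-4, expanding outward from the peak — single-peaked.
Faction 6 (peak Plan A at position 2): ranking walks positions 2-1-3-4, expanding outward from the peak — single-peaked.
Faction 7 (peak Option II at position 3): ranking walks positions 3-2-4-1, expanding outward from the peak — single-peaked.
Every ranking is single-peaked on this axis.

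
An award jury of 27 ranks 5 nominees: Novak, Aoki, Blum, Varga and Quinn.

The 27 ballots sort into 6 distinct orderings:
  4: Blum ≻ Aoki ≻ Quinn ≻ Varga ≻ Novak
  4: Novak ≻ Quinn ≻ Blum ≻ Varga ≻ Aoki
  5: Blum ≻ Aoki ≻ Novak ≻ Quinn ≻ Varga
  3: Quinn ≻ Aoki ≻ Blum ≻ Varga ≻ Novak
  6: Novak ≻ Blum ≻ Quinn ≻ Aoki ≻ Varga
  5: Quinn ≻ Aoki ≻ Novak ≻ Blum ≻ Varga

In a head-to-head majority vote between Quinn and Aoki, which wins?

Quinn

Ballots ranking Quinn above Aoki: 4 + 3 + 6 + 5 = 18.
Ballots ranking Aoki above Quinn: 27 − 18 = 9.
Quinn wins the head-to-head 18–9.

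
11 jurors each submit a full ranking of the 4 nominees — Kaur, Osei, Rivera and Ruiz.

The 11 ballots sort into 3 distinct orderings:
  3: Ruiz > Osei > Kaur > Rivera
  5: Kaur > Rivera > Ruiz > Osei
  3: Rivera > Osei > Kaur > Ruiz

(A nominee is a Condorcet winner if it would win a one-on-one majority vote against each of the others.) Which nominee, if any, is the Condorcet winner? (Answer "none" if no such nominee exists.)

Head-to-head results (11 jurors):
Kaur–Osei: Osei 6–5.
Kaur vs Rivera: 8 to 3, Kaur.
Kaur–Ruiz: Kaur 8–3.
Osei vs Rivera: 3 to 8, Rivera.
Osei vs Ruiz: Ruiz, 8–3.
Rivera vs Ruiz: Rivera preferred on 5+3 = 8 ballots; Rivera wins 8–3.
Each nominee drops at least one matchup (Kaur loses to Osei; Osei loses to Rivera; Rivera loses to Kaur; Ruiz loses to Kaur); the cycle Kaur → Rivera → Osei → Kaur rules out a Condorcet winner.

none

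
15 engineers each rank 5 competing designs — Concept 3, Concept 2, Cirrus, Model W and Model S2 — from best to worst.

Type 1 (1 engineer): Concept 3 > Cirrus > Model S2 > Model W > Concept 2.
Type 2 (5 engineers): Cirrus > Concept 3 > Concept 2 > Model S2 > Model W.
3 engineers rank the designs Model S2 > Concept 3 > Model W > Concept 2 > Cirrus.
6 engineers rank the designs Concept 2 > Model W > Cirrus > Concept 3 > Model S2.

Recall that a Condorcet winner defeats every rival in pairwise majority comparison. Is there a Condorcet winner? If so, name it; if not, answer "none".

none

Check each pair by majority over 15 ballots:
Concept 3 vs Concept 2: Concept 3 preferred on 1+5+3 = 9 ballots; Concept 3 wins 9–6.
Concept 3 vs Cirrus: 1+3 = 4 for Concept 3, 11 for Cirrus — Cirrus by 11–4.
Concept 3 vs Model W: 9 to 6, Concept 3.
Concept 3 vs Model S2: Concept 3 is ranked higher on 1+5+6 = 12 ballots, Model S2 on 3. Concept 3 wins 12–3.
Concept 2 vs Cirrus: Concept 2 is ranked higher on 3+6 = 9 ballots, Cirrus on 6. Concept 2 wins 9–6.
Concept 2 vs Model W: Concept 2 is ranked higher on 5+6 = 11 ballots, Model W on 4. Concept 2 wins 11–4.
Concept 2 vs Model S2: Concept 2 is ranked higher on 5+6 = 11 ballots, Model S2 on 4. Concept 2 wins 11–4.
Cirrus vs Model W: Cirrus preferred on 1+5 = 6 ballots; Model W wins 9–6.
Cirrus vs Model S2: Cirrus is ranked higher on 1+5+6 = 12 ballots, Model S2 on 3. Cirrus wins 12–3.
Model W vs Model S2: Model W preferred on 6 ballots; Model S2 wins 9–6.
No design is unbeaten: Concept 3 loses to Cirrus; Concept 2 loses to Concept 3; Cirrus loses to Concept 2; Model W loses to Concept 3; Model S2 loses to Concept 3. In particular Concept 3 beats Concept 2 beats Cirrus beats Concept 3 is a majority cycle — no Condorcet winner exists.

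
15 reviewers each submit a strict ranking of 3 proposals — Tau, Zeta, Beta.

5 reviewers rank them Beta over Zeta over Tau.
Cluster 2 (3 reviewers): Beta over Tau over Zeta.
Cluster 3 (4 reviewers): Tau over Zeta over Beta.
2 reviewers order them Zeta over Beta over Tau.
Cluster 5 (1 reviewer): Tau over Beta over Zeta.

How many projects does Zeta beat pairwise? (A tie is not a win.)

Zeta against each rival (15 reviewers):
Zeta vs Tau: 7 to 8, Tau.
Zeta vs Beta: Zeta is ranked higher on 4+2 = 6 ballots, Beta on 9. Beta wins 9–6.
Zeta beats no one; loses to Tau, Beta — 0 pairwise wins.

0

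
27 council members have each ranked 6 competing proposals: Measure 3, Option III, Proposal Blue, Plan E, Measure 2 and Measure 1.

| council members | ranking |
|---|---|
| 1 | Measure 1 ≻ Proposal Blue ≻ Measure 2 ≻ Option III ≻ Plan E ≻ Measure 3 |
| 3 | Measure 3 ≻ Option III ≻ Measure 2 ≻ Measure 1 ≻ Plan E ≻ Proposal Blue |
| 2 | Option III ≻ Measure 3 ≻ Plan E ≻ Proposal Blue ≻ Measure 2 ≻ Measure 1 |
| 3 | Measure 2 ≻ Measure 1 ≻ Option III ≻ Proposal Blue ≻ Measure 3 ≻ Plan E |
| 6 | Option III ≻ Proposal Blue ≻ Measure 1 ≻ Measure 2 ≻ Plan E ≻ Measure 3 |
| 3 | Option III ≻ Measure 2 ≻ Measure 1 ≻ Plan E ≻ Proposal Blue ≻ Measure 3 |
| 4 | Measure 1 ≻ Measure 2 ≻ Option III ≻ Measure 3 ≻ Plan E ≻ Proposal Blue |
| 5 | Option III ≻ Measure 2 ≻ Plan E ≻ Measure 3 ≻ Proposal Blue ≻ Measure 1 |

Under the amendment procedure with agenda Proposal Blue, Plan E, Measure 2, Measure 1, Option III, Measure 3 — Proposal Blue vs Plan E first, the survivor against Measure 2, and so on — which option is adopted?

Option III

Round 1: Proposal Blue vs Plan E — 10–17, Plan E advances.
Round 2: Plan E vs Measure 2 — 2–25, Measure 2 advances.
Round 3: Measure 2 vs Measure 1 — 16–11, Measure 2 advances.
Round 4: Measure 2 vs Option III — 8–19, Option III advances.
Round 5: Option III vs Measure 3 — 24–3, Option III advances.
The agenda winner is Option III.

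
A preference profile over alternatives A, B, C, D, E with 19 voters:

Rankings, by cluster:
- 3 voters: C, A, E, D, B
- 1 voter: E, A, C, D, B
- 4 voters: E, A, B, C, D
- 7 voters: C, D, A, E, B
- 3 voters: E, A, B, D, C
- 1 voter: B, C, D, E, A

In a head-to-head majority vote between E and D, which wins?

Ballots ranking E above D: 3 + 1 + 4 + 3 = 11.
Ballots ranking D above E: 19 − 11 = 8.
E wins the head-to-head 11–8.

E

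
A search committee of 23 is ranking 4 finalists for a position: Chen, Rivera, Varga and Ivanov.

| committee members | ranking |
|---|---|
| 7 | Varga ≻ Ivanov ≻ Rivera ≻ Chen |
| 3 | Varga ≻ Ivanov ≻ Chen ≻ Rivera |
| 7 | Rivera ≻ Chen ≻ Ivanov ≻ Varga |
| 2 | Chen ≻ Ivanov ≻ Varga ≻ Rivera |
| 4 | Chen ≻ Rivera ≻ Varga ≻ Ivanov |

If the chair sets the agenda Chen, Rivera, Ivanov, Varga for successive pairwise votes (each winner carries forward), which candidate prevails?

Round 1: Chen vs Rivera — 9–14, Rivera advances.
Round 2: Rivera vs Ivanov — 11–12, Ivanov advances.
Round 3: Ivanov vs Varga — 9–14, Varga advances.
Varga survives the agenda.

Varga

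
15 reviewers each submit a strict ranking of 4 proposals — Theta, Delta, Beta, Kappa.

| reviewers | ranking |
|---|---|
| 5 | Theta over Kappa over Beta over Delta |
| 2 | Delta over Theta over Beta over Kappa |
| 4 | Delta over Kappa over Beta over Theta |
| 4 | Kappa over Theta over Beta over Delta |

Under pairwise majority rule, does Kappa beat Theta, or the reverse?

Ballots ranking Kappa above Theta: 4 + 4 = 8.
Ballots ranking Theta above Kappa: 15 − 8 = 7.
Kappa wins the head-to-head 8–7.

Kappa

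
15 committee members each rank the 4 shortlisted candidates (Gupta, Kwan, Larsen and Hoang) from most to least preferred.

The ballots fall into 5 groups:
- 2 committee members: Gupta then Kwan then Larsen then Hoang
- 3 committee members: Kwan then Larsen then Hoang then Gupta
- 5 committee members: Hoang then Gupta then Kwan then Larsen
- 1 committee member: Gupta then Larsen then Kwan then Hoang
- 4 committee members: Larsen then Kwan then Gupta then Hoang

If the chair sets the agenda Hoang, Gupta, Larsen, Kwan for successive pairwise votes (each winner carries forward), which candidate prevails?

Round 1: Hoang vs Gupta — 8–7, Hoang advances.
Round 2: Hoang vs Larsen — 5–10, Larsen advances.
Round 3: Larsen vs Kwan — 5–10, Kwan advances.
The agenda winner is Kwan.

Kwan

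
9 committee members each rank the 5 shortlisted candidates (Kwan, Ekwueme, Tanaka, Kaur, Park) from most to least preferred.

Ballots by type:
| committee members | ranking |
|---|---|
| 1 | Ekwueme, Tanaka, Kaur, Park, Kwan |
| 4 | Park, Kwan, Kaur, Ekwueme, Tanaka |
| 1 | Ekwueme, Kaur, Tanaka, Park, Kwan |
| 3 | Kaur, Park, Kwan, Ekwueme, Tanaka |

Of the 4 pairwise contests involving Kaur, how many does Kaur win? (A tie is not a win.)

4

Kaur against each rival (9 committee members):
Kaur vs Kwan: Kaur, 5–4.
Kaur vs Ekwueme: 7 to 2, Kaur.
Kaur vs Tanaka: Kaur preferred on 4+1+3 = 8 ballots; Kaur wins 8–1.
Kaur vs Park: Kaur is ranked higher on 1+1+3 = 5 ballots, Park on 4. Kaur wins 5–4.
Kaur beats Kwan, Ekwueme, Tanaka, Park — 4 pairwise wins.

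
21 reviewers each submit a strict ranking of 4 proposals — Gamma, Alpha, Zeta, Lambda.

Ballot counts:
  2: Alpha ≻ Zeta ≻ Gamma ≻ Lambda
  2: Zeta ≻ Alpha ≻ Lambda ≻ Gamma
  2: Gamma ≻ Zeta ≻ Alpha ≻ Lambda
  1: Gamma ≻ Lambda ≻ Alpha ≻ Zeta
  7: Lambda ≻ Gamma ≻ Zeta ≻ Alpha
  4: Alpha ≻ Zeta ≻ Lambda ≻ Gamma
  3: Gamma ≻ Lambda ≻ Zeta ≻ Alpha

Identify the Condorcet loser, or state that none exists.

Alpha

Pairwise majorities:
Gamma vs Alpha: Gamma is ranked higher on 2+1+7+3 = 13 ballots, Alpha on 8. Gamma wins 13–8.
Gamma vs Zeta: 13 to 8, Gamma.
Gamma–Lambda: Lambda 13–8.
Alpha vs Zeta: Alpha preferred on 2+1+4 = 7 ballots; Zeta wins 14–7.
Alpha vs Lambda: Alpha preferred on 2+2+2+4 = 10 ballots; Lambda wins 11–10.
Zeta vs Lambda: Zeta is ranked higher on 2+2+2+4 = 10 ballots, Lambda on 11. Lambda wins 11–10.
Alpha is beaten in every head-to-head and is the Condorcet loser.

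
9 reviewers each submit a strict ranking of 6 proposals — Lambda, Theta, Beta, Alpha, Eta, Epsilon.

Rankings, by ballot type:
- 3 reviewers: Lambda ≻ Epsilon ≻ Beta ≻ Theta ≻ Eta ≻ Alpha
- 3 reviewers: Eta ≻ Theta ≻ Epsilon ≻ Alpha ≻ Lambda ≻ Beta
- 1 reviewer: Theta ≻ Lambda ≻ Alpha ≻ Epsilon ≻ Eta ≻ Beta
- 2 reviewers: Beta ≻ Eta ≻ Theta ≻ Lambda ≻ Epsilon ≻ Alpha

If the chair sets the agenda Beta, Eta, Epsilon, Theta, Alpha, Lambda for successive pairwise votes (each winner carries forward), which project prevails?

Theta

Round 1: Beta vs Eta — 5–4, Beta advances.
Round 2: Beta vs Epsilon — 2–7, Epsilon advances.
Round 3: Epsilon vs Theta — 3–6, Theta advances.
Round 4: Theta vs Alpha — 9–0, Theta advances.
Round 5: Theta vs Lambda — 6–3, Theta advances.
The agenda winner is Theta.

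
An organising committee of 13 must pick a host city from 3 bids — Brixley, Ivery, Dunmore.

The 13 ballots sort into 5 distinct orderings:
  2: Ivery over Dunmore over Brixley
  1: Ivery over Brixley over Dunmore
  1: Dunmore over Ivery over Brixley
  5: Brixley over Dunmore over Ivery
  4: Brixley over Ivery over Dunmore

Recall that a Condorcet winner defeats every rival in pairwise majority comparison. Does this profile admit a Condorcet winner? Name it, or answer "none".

Check each pair by majority over 13 ballots:
Brixley–Ivery: Brixley 9–4.
Brixley vs Dunmore: Brixley wins 10–3.
Ivery vs Dunmore: Ivery wins 7–6.
Brixley defeats every rival head-to-head and is the Condorcet winner.

Brixley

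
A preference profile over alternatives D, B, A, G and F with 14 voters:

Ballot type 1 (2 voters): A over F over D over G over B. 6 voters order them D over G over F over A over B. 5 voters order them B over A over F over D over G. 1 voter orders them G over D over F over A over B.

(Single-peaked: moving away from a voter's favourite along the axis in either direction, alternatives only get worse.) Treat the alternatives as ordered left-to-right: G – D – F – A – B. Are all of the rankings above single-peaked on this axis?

yes

Axis positions: G=1, D=2, F=3, A=4, B=5.
Ballot type 1 (peak A at position 4): ranking walks positions 4-3-2-1-5, expanding outward from the peak — single-peaked.
Ballot type 2 (peak D at position 2): ranking walks positions 2-1-3-4-5, expanding outward from the peak — single-peaked.
Ballot type 3 (peak B at position 5): ranking walks positions 5-4-3-2-1, expanding outward from the peak — single-peaked.
Ballot type 4 (peak G at position 1): ranking walks positions 1-2-3-4-5, expanding outward from the peak — single-peaked.
Every ranking is single-peaked on this axis.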